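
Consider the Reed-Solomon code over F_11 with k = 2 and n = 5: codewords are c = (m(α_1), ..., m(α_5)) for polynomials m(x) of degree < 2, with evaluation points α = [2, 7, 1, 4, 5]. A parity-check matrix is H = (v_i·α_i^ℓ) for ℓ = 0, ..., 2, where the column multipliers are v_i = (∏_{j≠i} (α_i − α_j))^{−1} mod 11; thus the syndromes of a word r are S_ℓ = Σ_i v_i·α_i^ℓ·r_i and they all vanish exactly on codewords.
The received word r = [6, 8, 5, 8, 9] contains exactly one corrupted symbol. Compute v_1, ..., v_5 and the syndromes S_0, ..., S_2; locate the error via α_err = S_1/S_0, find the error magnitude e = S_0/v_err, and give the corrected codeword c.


S = (2, 3, 10), error at position 2, error magnitude e = 8, c = [6, 0, 5, 8, 9].

Step 1: column multipliers v_i = (∏_{j≠i}(α_i − α_j))^{−1} mod 11.
  i = 1 (α = 2): (2−7)(2−1)(2−4)(2−5) = (−5)·1·(−2)·(−3) = −30 ≡ 3, so v_1 = 3^{−1} = 4 (mod 11).
  i = 2 (α = 7): (7−2)(7−1)(7−4)(7−5) = 5·6·3·2 = 180 ≡ 4, so v_2 = 4^{−1} = 3 (mod 11).
  i = 3 (α = 1): (1−2)(1−7)(1−4)(1−5) = (−1)·(−6)·(−3)·(−4) = 72 ≡ 6, so v_3 = 6^{−1} = 2 (mod 11).
  i = 4 (α = 4): (4−2)(4−7)(4−1)(4−5) = 2·(−3)·3·(−1) = 18 ≡ 7, so v_4 = 7^{−1} = 8 (mod 11).
  i = 5 (α = 5): (5−2)(5−7)(5−1)(5−4) = 3·(−2)·4·1 = −24 ≡ 9, so v_5 = 9^{−1} = 5 (mod 11).
  v = [4, 3, 2, 8, 5].
Step 2: syndromes of r = [6, 8, 5, 8, 9] (all sums mod 11).
  S_0 = Σ v_i r_i = 4·6 + 3·8 + 2·5 + 8·8 + 5·9 = 167 ≡ 2.
  S_1 = Σ v_i α_i r_i = 4·2·6 + 3·7·8 + 2·1·5 + 8·4·8 + 5·5·9 = 707 ≡ 3.
  α_i^2 mod 11 = [4, 5, 1, 5, 3].
  S_2 = Σ v_i α_i^2 r_i = 4·4·6 + 3·5·8 + 2·1·5 + 8·5·8 + 5·3·9 = 681 ≡ 10.
  S = (2, 3, 10) ≠ 0, so r is not a codeword (an error is present).
Step 3: locate the error. For a single error e at position i, S_ℓ = v_i·e·α_i^ℓ, so α_err = S_1/S_0.
  S_0^{−1} = 2^{−1} = 6 (mod 11), so α_err = 3·6 = 18 ≡ 7 = α_2. Error position i = 2.
  Consistency check: S_2/S_1 = 10·4 = 40 ≡ 7 = α_err ✓ (single-error assumption holds).
Step 4: error magnitude e = S_0/v_2 = S_0·∏_{j≠2}(α_2 − α_j) = 2·4 = 8 ≡ 8 (mod 11).
Step 5: correct position 2: c_2 = r_2 − e = 8 − 8 ≡ 0 (mod 11). Hence c = [6, 0, 5, 8, 9].
  Check: interpolating c through the α_i gives m(x) = 4 + 1·x (degree < 2) with m(α_i) = c_i for every i, so c is indeed a codeword.


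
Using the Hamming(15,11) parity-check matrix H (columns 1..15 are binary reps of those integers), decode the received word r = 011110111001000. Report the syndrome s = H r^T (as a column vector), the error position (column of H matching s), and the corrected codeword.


s = (1, 0, 1, 0)^T, error position = 10, corrected codeword c = 011110111101000

Compute s = H r^T mod 2 one row at a time:
  s_1 = 1 + 1 + 0 + 0 + 1 + 0 + 0 + 0 = 3 ≡ 1 (mod 2).
  s_2 = 1 + 1 + 0 + 1 + 1 + 0 + 0 + 0 = 4 ≡ 0 (mod 2).
  s_3 = 1 + 1 + 0 + 1 + 0 + 0 + 0 + 0 = 3 ≡ 1 (mod 2).
  s_4 = 0 + 1 + 1 + 1 + 1 + 0 + 0 + 0 = 4 ≡ 0 (mod 2).
s = (1, 0, 1, 0)^T — this equals column 10 of H (binary 1010), so error is at position 10.
Correct: flip bit 10 of r = 011110111001000 to get c = 011110111101000.


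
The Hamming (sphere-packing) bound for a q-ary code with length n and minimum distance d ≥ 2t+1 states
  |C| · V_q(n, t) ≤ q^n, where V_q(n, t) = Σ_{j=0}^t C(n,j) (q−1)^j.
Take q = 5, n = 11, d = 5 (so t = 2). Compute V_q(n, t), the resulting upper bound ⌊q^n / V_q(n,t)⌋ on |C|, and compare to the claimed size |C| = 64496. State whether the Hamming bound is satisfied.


V_q(n, t) = 925, q^n = 48828125, Hamming bound = 52787, |C| = 64496 > bound (violated).

Step 1: Compute V_q(n, t) = Σ_{j=0}^2 C(n, j) (q−1)^j.
  j = 0: C(11,0)·(4)^0 = 1·1 = 1.
  j = 1: C(11,1)·(4)^1 = 11·4 = 44.
  j = 2: C(11,2)·(4)^2 = 55·16 = 880.
  V_q(n, t) = 1 + 44 + 880 = 925.
Step 2: q^n = 5^11 = 48828125.
Step 3: Hamming bound ⌊q^n / V_q(n,t)⌋ = ⌊48828125/925⌋ = 52787.
Step 4: Compare |C| = 64496 to 52787: violated.
The claimed |C| lies above the Hamming bound, so no 5-ary code of length 11 with d ≥ 5 can have 64496 codewords.


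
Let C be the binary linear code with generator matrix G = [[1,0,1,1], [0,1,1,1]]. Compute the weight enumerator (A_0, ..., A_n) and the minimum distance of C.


Weight distribution: A_0 = 1, A_2 = 1, A_3 = 2. Minimum distance d = 2.

Enumerate all 2^2 = 4 messages m ∈ F_2^2.
For each, compute codeword c = mG in F_2^4, then tally its weight.
  m = 00 → c = 0000, weight = 0.
  m = 10 → c = 1011, weight = 3.
  m = 01 → c = 0111, weight = 3.
  m = 11 → c = 1100, weight = 2.
Tally weights:
  weight 0: 1 codewords.
  weight 2: 1 codewords.
  weight 3: 2 codewords.
Minimum distance d = smallest w > 0 with A_w > 0 = 2.
Sanity: Σ A_w = 4 = 2^2 = 4 ✓.


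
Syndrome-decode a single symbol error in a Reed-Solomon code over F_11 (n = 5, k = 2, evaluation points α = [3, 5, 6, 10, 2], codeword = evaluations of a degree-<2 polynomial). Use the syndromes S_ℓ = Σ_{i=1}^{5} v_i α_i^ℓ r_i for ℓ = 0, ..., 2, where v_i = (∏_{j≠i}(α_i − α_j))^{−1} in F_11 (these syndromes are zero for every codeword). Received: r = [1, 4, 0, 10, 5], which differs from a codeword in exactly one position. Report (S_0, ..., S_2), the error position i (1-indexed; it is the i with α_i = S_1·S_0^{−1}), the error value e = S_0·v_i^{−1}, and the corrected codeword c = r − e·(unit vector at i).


S = (9, 2, 9), error at position 4, error magnitude e = 4, c = [1, 4, 0, 6, 5].

Step 1: column multipliers v_i = (∏_{j≠i}(α_i − α_j))^{−1} mod 11.
  i = 1 (α = 3): (3−5)(3−6)(3−10)(3−2) = (−2)·(−3)·(−7)·1 = −42 ≡ 2, so v_1 = 2^{−1} = 6 (mod 11).
  i = 2 (α = 5): (5−3)(5−6)(5−10)(5−2) = 2·(−1)·(−5)·3 = 30 ≡ 8, so v_2 = 8^{−1} = 7 (mod 11).
  i = 3 (α = 6): (6−3)(6−5)(6−10)(6−2) = 3·1·(−4)·4 = −48 ≡ 7, so v_3 = 7^{−1} = 8 (mod 11).
  i = 4 (α = 10): (10−3)(10−5)(10−6)(10−2) = 7·5·4·8 = 1120 ≡ 9, so v_4 = 9^{−1} = 5 (mod 11).
  i = 5 (α = 2): (2−3)(2−5)(2−6)(2−10) = (−1)·(−3)·(−4)·(−8) = 96 ≡ 8, so v_5 = 8^{−1} = 7 (mod 11).
  v = [6, 7, 8, 5, 7].
Step 2: syndromes of r = [1, 4, 0, 10, 5] (all sums mod 11).
  S_0 = Σ v_i r_i = 6·1 + 7·4 + 8·0 + 5·10 + 7·5 = 119 ≡ 9.
  S_1 = Σ v_i α_i r_i = 6·3·1 + 7·5·4 + 8·6·0 + 5·10·10 + 7·2·5 = 728 ≡ 2.
  α_i^2 mod 11 = [9, 3, 3, 1, 4].
  S_2 = Σ v_i α_i^2 r_i = 6·9·1 + 7·3·4 + 8·3·0 + 5·1·10 + 7·4·5 = 328 ≡ 9.
  S = (9, 2, 9) ≠ 0, so r is not a codeword (an error is present).
Step 3: locate the error. For a single error e at position i, S_ℓ = v_i·e·α_i^ℓ, so α_err = S_1/S_0.
  S_0^{−1} = 9^{−1} = 5 (mod 11), so α_err = 2·5 = 10 ≡ 10 = α_4. Error position i = 4.
  Consistency check: S_2/S_1 = 9·6 = 54 ≡ 10 = α_err ✓ (single-error assumption holds).
Step 4: error magnitude e = S_0/v_4 = S_0·∏_{j≠4}(α_4 − α_j) = 9·9 = 81 ≡ 4 (mod 11).
Step 5: correct position 4: c_4 = r_4 − e = 10 − 4 ≡ 6 (mod 11). Hence c = [1, 4, 0, 6, 5].
  Check: interpolating c through the α_i gives m(x) = 2 + 7·x (degree < 2) with m(α_i) = c_i for every i, so c is indeed a codeword.


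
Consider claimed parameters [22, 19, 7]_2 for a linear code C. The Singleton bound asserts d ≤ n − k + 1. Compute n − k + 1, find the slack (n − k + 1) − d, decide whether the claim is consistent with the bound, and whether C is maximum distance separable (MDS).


Singleton RHS = n − k + 1 = 4, slack = -3, bound violated (no such code; not MDS).

Singleton bound: d ≤ n − k + 1.
Here n = 22, k = 19, so n − k + 1 = 4.
Given d = 7, check d ≤ 4: NO.
Slack = (n − k + 1) − d = -3.
The slack is negative: d = 7 exceeds n − k + 1 = 4 by 3, so the Singleton bound is violated and no linear [22, 19, 7]_2 code can exist. In particular it is not MDS (MDS requires d = n − k + 1 exactly).
Description: the claimed parameters are [22, 19, 7]_2; such a code would be impossible (violates the Singleton bound).


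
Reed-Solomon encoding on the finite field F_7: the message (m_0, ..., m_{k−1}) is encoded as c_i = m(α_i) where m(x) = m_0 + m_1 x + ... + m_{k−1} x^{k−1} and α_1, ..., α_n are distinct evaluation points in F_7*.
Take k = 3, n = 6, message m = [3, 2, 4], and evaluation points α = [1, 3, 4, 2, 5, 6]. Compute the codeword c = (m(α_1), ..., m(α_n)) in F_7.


c = [2, 3, 5, 2, 1, 5]

Message polynomial: m(x) = 3 + 2·x + 4·x^2 (mod 7).
For each evaluation point α_i, compute m(α_i) mod 7:
  α_1 = 1: Horner steps 4 → 6 → 2, so m(1) = 2.
  α_2 = 3: Horner steps 4 → 0 → 3, so m(3) = 3.
  α_3 = 4: Horner steps 4 → 4 → 5, so m(4) = 5.
  α_4 = 2: Horner steps 4 → 3 → 2, so m(2) = 2.
  α_5 = 5: Horner steps 4 → 1 → 1, so m(5) = 1.
  α_6 = 6: Horner steps 4 → 5 → 5, so m(6) = 5.
Codeword c = [2, 3, 5, 2, 1, 5] ∈ F_7^6.


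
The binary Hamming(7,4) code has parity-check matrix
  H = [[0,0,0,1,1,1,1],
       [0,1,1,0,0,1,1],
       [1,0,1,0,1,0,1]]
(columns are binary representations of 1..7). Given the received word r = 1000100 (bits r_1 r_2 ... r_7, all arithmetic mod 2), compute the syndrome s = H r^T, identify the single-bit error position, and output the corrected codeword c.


s = (1, 0, 0)^T, error position = 4, corrected codeword c = 1001100

Compute s = H r^T mod 2 one row at a time:
  s_1 = 0 + 1 + 0 + 0 = 1 ≡ 1 (mod 2).
  s_2 = 0 + 0 + 0 + 0 = 0 ≡ 0 (mod 2).
  s_3 = 1 + 0 + 1 + 0 = 2 ≡ 0 (mod 2).
s = (1, 0, 0)^T — this equals column 4 of H (binary 100), so error is at position 4.
Correct: flip bit 4 of r = 1000100 to get c = 1001100.


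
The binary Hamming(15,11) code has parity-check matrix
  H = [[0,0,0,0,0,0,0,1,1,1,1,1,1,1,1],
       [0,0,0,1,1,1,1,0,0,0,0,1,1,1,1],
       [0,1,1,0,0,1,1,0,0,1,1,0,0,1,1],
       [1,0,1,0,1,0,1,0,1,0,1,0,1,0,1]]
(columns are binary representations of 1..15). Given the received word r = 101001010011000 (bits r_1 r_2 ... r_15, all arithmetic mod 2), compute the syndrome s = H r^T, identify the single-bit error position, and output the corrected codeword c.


s = (1, 0, 1, 1)^T, error position = 11, corrected codeword c = 101001010001000

Compute s = H r^T mod 2 one row at a time:
  s_1 = 1 + 0 + 0 + 1 + 1 + 0 + 0 + 0 = 3 ≡ 1 (mod 2).
  s_2 = 0 + 0 + 1 + 0 + 1 + 0 + 0 + 0 = 2 ≡ 0 (mod 2).
  s_3 = 0 + 1 + 1 + 0 + 0 + 1 + 0 + 0 = 3 ≡ 1 (mod 2).
  s_4 = 1 + 1 + 0 + 0 + 0 + 1 + 0 + 0 = 3 ≡ 1 (mod 2).
s = (1, 0, 1, 1)^T — this equals column 11 of H (binary 1011), so error is at position 11.
Correct: flip bit 11 of r = 101001010011000 to get c = 101001010001000.


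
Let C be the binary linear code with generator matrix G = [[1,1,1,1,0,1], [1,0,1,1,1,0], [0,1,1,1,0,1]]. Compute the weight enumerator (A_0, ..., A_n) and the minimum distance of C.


Weight distribution: A_0 = 1, A_1 = 1, A_3 = 2, A_4 = 3, A_5 = 1. Minimum distance d = 1.

Enumerate all 2^3 = 8 messages m ∈ F_2^3.
For each, compute codeword c = mG in F_2^6, then tally its weight.
  m = 000 → c = 000000, weight = 0.
  m = 100 → c = 111101, weight = 5.
  m = 010 → c = 101110, weight = 4.
  m = 110 → c = 010011, weight = 3.
  m = 001 → c = 011101, weight = 4.
  m = 101 → c = 100000, weight = 1.
  m = 011 → c = 110011, weight = 4.
  m = 111 → c = 001110, weight = 3.
Tally weights:
  weight 0: 1 codewords.
  weight 1: 1 codewords.
  weight 3: 2 codewords.
  weight 4: 3 codewords.
  weight 5: 1 codewords.
Minimum distance d = smallest w > 0 with A_w > 0 = 1.
Sanity: Σ A_w = 8 = 2^3 = 8 ✓.


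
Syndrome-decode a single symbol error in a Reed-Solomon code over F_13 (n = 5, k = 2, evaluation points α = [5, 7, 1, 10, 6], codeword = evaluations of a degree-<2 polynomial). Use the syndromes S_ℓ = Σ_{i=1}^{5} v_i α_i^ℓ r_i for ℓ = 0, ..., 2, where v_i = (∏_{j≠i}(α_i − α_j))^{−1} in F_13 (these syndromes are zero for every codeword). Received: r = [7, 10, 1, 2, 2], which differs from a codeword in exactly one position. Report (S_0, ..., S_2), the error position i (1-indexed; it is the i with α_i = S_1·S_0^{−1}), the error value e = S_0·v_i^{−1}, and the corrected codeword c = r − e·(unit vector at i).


S = (1, 10, 9), error at position 4, error magnitude e = 7, c = [7, 10, 1, 8, 2].

Step 1: column multipliers v_i = (∏_{j≠i}(α_i − α_j))^{−1} mod 13.
  i = 1 (α = 5): (5−7)(5−1)(5−10)(5−6) = (−2)·4·(−5)·(−1) = −40 ≡ 12, so v_1 = 12^{−1} = 12 (mod 13).
  i = 2 (α = 7): (7−5)(7−1)(7−10)(7−6) = 2·6·(−3)·1 = −36 ≡ 3, so v_2 = 3^{−1} = 9 (mod 13).
  i = 3 (α = 1): (1−5)(1−7)(1−10)(1−6) = (−4)·(−6)·(−9)·(−5) = 1080 ≡ 1, so v_3 = 1^{−1} = 1 (mod 13).
  i = 4 (α = 10): (10−5)(10−7)(10−1)(10−6) = 5·3·9·4 = 540 ≡ 7, so v_4 = 7^{−1} = 2 (mod 13).
  i = 5 (α = 6): (6−5)(6−7)(6−1)(6−10) = 1·(−1)·5·(−4) = 20 ≡ 7, so v_5 = 7^{−1} = 2 (mod 13).
  v = [12, 9, 1, 2, 2].
Step 2: syndromes of r = [7, 10, 1, 2, 2] (all sums mod 13).
  S_0 = Σ v_i r_i = 12·7 + 9·10 + 1·1 + 2·2 + 2·2 = 183 ≡ 1.
  S_1 = Σ v_i α_i r_i = 12·5·7 + 9·7·10 + 1·1·1 + 2·10·2 + 2·6·2 = 1115 ≡ 10.
  α_i^2 mod 13 = [12, 10, 1, 9, 10].
  S_2 = Σ v_i α_i^2 r_i = 12·12·7 + 9·10·10 + 1·1·1 + 2·9·2 + 2·10·2 = 1985 ≡ 9.
  S = (1, 10, 9) ≠ 0, so r is not a codeword (an error is present).
Step 3: locate the error. For a single error e at position i, S_ℓ = v_i·e·α_i^ℓ, so α_err = S_1/S_0.
  S_0^{−1} = 1^{−1} = 1 (mod 13), so α_err = 10·1 = 10 ≡ 10 = α_4. Error position i = 4.
  Consistency check: S_2/S_1 = 9·4 = 36 ≡ 10 = α_err ✓ (single-error assumption holds).
Step 4: error magnitude e = S_0/v_4 = S_0·∏_{j≠4}(α_4 − α_j) = 1·7 = 7 ≡ 7 (mod 13).
Step 5: correct position 4: c_4 = r_4 − e = 2 − 7 ≡ 8 (mod 13). Hence c = [7, 10, 1, 8, 2].
  Check: interpolating c through the α_i gives m(x) = 6 + 8·x (degree < 2) with m(α_i) = c_i for every i, so c is indeed a codeword.


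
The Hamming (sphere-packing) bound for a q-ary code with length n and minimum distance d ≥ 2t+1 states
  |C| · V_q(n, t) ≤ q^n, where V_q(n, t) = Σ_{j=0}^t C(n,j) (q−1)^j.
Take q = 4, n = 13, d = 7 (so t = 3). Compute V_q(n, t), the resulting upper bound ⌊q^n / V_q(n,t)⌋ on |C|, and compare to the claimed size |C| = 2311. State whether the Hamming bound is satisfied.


V_q(n, t) = 8464, q^n = 67108864, Hamming bound = 7928, |C| = 2311 ≤ bound (satisfied).

Step 1: Compute V_q(n, t) = Σ_{j=0}^3 C(n, j) (q−1)^j.
  j = 0: C(13,0)·(3)^0 = 1·1 = 1.
  j = 1: C(13,1)·(3)^1 = 13·3 = 39.
  j = 2: C(13,2)·(3)^2 = 78·9 = 702.
  j = 3: C(13,3)·(3)^3 = 286·27 = 7722.
  V_q(n, t) = 1 + 39 + 702 + 7722 = 8464.
Step 2: q^n = 4^13 = 67108864.
Step 3: Hamming bound ⌊q^n / V_q(n,t)⌋ = ⌊67108864/8464⌋ = 7928.
Step 4: Compare |C| = 2311 to 7928: satisfied.
The claimed |C| lies below the Hamming bound.


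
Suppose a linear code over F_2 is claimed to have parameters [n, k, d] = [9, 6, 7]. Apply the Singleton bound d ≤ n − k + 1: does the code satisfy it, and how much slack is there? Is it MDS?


Singleton RHS = n − k + 1 = 4, slack = -3, bound violated (no such code; not MDS).

Singleton bound: d ≤ n − k + 1.
Here n = 9, k = 6, so n − k + 1 = 4.
Given d = 7, check d ≤ 4: NO.
Slack = (n − k + 1) − d = -3.
The slack is negative: d = 7 exceeds n − k + 1 = 4 by 3, so the Singleton bound is violated and no linear [9, 6, 7]_2 code can exist. In particular it is not MDS (MDS requires d = n − k + 1 exactly).
Description: the claimed parameters are [9, 6, 7]_2; such a code would be impossible (violates the Singleton bound).


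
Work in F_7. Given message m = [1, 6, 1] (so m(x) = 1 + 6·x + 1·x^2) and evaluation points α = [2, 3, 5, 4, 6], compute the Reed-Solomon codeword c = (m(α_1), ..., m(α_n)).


c = [3, 0, 0, 6, 3]

Message polynomial: m(x) = 1 + 6·x + 1·x^2 (mod 7).
For each evaluation point α_i, compute m(α_i) mod 7:
  α_1 = 2: Horner steps 1 → 1 → 3, so m(2) = 3.
  α_2 = 3: Horner steps 1 → 2 → 0, so m(3) = 0.
  α_3 = 5: Horner steps 1 → 4 → 0, so m(5) = 0.
  α_4 = 4: Horner steps 1 → 3 → 6, so m(4) = 6.
  α_5 = 6: Horner steps 1 → 5 → 3, so m(6) = 3.
Codeword c = [3, 0, 0, 6, 3] ∈ F_7^5.


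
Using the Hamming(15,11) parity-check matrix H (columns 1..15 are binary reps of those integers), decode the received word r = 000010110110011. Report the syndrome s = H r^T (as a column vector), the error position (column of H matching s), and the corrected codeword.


s = (1, 0, 1, 0)^T, error position = 10, corrected codeword c = 000010110010011

Compute s = H r^T mod 2 one row at a time:
  s_1 = 1 + 0 + 1 + 1 + 0 + 0 + 1 + 1 = 5 ≡ 1 (mod 2).
  s_2 = 0 + 1 + 0 + 1 + 0 + 0 + 1 + 1 = 4 ≡ 0 (mod 2).
  s_3 = 0 + 0 + 0 + 1 + 1 + 1 + 1 + 1 = 5 ≡ 1 (mod 2).
  s_4 = 0 + 0 + 1 + 1 + 0 + 1 + 0 + 1 = 4 ≡ 0 (mod 2).
s = (1, 0, 1, 0)^T — this equals column 10 of H (binary 1010), so error is at position 10.
Correct: flip bit 10 of r = 000010110110011 to get c = 000010110010011.


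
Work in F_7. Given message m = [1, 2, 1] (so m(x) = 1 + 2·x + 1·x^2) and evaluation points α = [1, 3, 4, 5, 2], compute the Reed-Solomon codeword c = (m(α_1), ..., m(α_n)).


c = [4, 2, 4, 1, 2]

Message polynomial: m(x) = 1 + 2·x + 1·x^2 (mod 7).
For each evaluation point α_i, compute m(α_i) mod 7:
  α_1 = 1: Horner steps 1 → 3 → 4, so m(1) = 4.
  α_2 = 3: Horner steps 1 → 5 → 2, so m(3) = 2.
  α_3 = 4: Horner steps 1 → 6 → 4, so m(4) = 4.
  α_4 = 5: Horner steps 1 → 0 → 1, so m(5) = 1.
  α_5 = 2: Horner steps 1 → 4 → 2, so m(2) = 2.
Codeword c = [4, 2, 4, 1, 2] ∈ F_7^5.


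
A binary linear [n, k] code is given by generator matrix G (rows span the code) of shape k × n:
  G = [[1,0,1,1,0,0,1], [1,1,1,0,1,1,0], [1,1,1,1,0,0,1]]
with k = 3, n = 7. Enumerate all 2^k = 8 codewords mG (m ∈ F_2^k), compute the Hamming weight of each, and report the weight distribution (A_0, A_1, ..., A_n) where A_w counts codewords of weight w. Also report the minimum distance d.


Weight distribution: A_0 = 1, A_1 = 1, A_4 = 3, A_5 = 3. Minimum distance d = 1.

Enumerate all 2^3 = 8 messages m ∈ F_2^3.
For each, compute codeword c = mG in F_2^7, then tally its weight.
  m = 000 → c = 0000000, weight = 0.
  m = 100 → c = 1011001, weight = 4.
  m = 010 → c = 1110110, weight = 5.
  m = 110 → c = 0101111, weight = 5.
  m = 001 → c = 1111001, weight = 5.
  m = 101 → c = 0100000, weight = 1.
  m = 011 → c = 0001111, weight = 4.
  m = 111 → c = 1010110, weight = 4.
Tally weights:
  weight 0: 1 codewords.
  weight 1: 1 codewords.
  weight 4: 3 codewords.
  weight 5: 3 codewords.
Minimum distance d = smallest w > 0 with A_w > 0 = 1.
Sanity: Σ A_w = 8 = 2^3 = 8 ✓.


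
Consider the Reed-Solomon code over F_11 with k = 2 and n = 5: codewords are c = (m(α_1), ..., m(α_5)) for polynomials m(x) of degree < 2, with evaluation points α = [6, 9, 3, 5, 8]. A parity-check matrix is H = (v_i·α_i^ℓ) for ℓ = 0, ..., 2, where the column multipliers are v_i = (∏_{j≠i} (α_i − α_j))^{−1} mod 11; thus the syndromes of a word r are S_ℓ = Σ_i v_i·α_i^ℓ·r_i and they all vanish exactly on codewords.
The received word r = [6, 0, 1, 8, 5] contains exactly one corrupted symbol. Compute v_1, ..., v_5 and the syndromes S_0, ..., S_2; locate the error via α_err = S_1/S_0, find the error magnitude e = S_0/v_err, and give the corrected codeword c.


S = (1, 8, 9), error at position 5, error magnitude e = 3, c = [6, 0, 1, 8, 2].

Step 1: column multipliers v_i = (∏_{j≠i}(α_i − α_j))^{−1} mod 11.
  i = 1 (α = 6): (6−9)(6−3)(6−5)(6−8) = (−3)·3·1·(−2) = 18 ≡ 7, so v_1 = 7^{−1} = 8 (mod 11).
  i = 2 (α = 9): (9−6)(9−3)(9−5)(9−8) = 3·6·4·1 = 72 ≡ 6, so v_2 = 6^{−1} = 2 (mod 11).
  i = 3 (α = 3): (3−6)(3−9)(3−5)(3−8) = (−3)·(−6)·(−2)·(−5) = 180 ≡ 4, so v_3 = 4^{−1} = 3 (mod 11).
  i = 4 (α = 5): (5−6)(5−9)(5−3)(5−8) = (−1)·(−4)·2·(−3) = −24 ≡ 9, so v_4 = 9^{−1} = 5 (mod 11).
  i = 5 (α = 8): (8−6)(8−9)(8−3)(8−5) = 2·(−1)·5·3 = −30 ≡ 3, so v_5 = 3^{−1} = 4 (mod 11).
  v = [8, 2, 3, 5, 4].
Step 2: syndromes of r = [6, 0, 1, 8, 5] (all sums mod 11).
  S_0 = Σ v_i r_i = 8·6 + 2·0 + 3·1 + 5·8 + 4·5 = 111 ≡ 1.
  S_1 = Σ v_i α_i r_i = 8·6·6 + 2·9·0 + 3·3·1 + 5·5·8 + 4·8·5 = 657 ≡ 8.
  α_i^2 mod 11 = [3, 4, 9, 3, 9].
  S_2 = Σ v_i α_i^2 r_i = 8·3·6 + 2·4·0 + 3·9·1 + 5·3·8 + 4·9·5 = 471 ≡ 9.
  S = (1, 8, 9) ≠ 0, so r is not a codeword (an error is present).
Step 3: locate the error. For a single error e at position i, S_ℓ = v_i·e·α_i^ℓ, so α_err = S_1/S_0.
  S_0^{−1} = 1^{−1} = 1 (mod 11), so α_err = 8·1 = 8 ≡ 8 = α_5. Error position i = 5.
  Consistency check: S_2/S_1 = 9·7 = 63 ≡ 8 = α_err ✓ (single-error assumption holds).
Step 4: error magnitude e = S_0/v_5 = S_0·∏_{j≠5}(α_5 − α_j) = 1·3 = 3 ≡ 3 (mod 11).
Step 5: correct position 5: c_5 = r_5 − e = 5 − 3 ≡ 2 (mod 11). Hence c = [6, 0, 1, 8, 2].
  Check: interpolating c through the α_i gives m(x) = 7 + 9·x (degree < 2) with m(α_i) = c_i for every i, so c is indeed a codeword.


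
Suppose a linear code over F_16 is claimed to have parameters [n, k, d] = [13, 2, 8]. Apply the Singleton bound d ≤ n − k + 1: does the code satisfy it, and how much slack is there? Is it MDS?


Singleton RHS = n − k + 1 = 12, slack = 4, bound satisfied, not MDS.

Singleton bound: d ≤ n − k + 1.
Here n = 13, k = 2, so n − k + 1 = 12.
Given d = 8, check d ≤ 12: YES.
Slack = (n − k + 1) − d = 4.
The code is NOT MDS (slack = 4 > 0).
Description: the claimed parameters are [13, 2, 8]_16; such a code would be non-MDS.


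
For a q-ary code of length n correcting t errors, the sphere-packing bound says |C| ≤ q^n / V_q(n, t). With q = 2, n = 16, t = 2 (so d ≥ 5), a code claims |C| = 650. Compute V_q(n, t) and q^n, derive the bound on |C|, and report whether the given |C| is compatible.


V_q(n, t) = 137, q^n = 65536, Hamming bound = 478, |C| = 650 > bound (violated).

Step 1: Compute V_q(n, t) = Σ_{j=0}^2 C(n, j) (q−1)^j.
  j = 0: C(16,0)·(1)^0 = 1·1 = 1.
  j = 1: C(16,1)·(1)^1 = 16·1 = 16.
  j = 2: C(16,2)·(1)^2 = 120·1 = 120.
  V_q(n, t) = 1 + 16 + 120 = 137.
Step 2: q^n = 2^16 = 65536.
Step 3: Hamming bound ⌊q^n / V_q(n,t)⌋ = ⌊65536/137⌋ = 478.
Step 4: Compare |C| = 650 to 478: violated.
The claimed |C| lies above the Hamming bound, so no 2-ary code of length 16 with d ≥ 5 can have 650 codewords.


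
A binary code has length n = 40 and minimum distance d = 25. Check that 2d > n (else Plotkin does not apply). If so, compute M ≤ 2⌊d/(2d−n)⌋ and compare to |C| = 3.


Plotkin bound M ≤ 4; given |C| = 3 ≤ bound (satisfied).

Check applicability: 2d = 50, n = 40.
2d − n = 10 > 0, so Plotkin applies.
Compute d/(2d−n) = 25/10 ≈ 2.5000.
⌊d/(2d−n)⌋ = 2.
Plotkin bound: M ≤ 2·2 = 4.
Given |C| = 3, check: satisfied.
This |C| is below the Plotkin bound.


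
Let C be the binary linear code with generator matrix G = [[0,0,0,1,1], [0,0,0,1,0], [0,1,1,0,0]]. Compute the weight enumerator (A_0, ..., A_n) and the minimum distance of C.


Weight distribution: A_0 = 1, A_1 = 2, A_2 = 2, A_3 = 2, A_4 = 1. Minimum distance d = 1.

Enumerate all 2^3 = 8 messages m ∈ F_2^3.
For each, compute codeword c = mG in F_2^5, then tally its weight.
  m = 000 → c = 00000, weight = 0.
  m = 100 → c = 00011, weight = 2.
  m = 010 → c = 00010, weight = 1.
  m = 110 → c = 00001, weight = 1.
  m = 001 → c = 01100, weight = 2.
  m = 101 → c = 01111, weight = 4.
  m = 011 → c = 01110, weight = 3.
  m = 111 → c = 01101, weight = 3.
Tally weights:
  weight 0: 1 codewords.
  weight 1: 2 codewords.
  weight 2: 2 codewords.
  weight 3: 2 codewords.
  weight 4: 1 codewords.
Minimum distance d = smallest w > 0 with A_w > 0 = 1.
Sanity: Σ A_w = 8 = 2^3 = 8 ✓.


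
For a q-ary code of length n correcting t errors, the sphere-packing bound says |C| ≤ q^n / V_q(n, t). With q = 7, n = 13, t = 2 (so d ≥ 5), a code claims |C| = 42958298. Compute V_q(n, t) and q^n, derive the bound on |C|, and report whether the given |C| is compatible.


V_q(n, t) = 2887, q^n = 96889010407, Hamming bound = 33560446, |C| = 42958298 > bound (violated).

Step 1: Compute V_q(n, t) = Σ_{j=0}^2 C(n, j) (q−1)^j.
  j = 0: C(13,0)·(6)^0 = 1·1 = 1.
  j = 1: C(13,1)·(6)^1 = 13·6 = 78.
  j = 2: C(13,2)·(6)^2 = 78·36 = 2808.
  V_q(n, t) = 1 + 78 + 2808 = 2887.
Step 2: q^n = 7^13 = 96889010407.
Step 3: Hamming bound ⌊q^n / V_q(n,t)⌋ = ⌊96889010407/2887⌋ = 33560446.
Step 4: Compare |C| = 42958298 to 33560446: violated.
The claimed |C| lies above the Hamming bound, so no 7-ary code of length 13 with d ≥ 5 can have 42958298 codewords.


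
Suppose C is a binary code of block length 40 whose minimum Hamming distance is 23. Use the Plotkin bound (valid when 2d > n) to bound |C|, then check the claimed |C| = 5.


Plotkin bound M ≤ 6; given |C| = 5 ≤ bound (satisfied).

Check applicability: 2d = 46, n = 40.
2d − n = 6 > 0, so Plotkin applies.
Compute d/(2d−n) = 23/6 ≈ 3.8333.
⌊d/(2d−n)⌋ = 3.
Plotkin bound: M ≤ 2·3 = 6.
Given |C| = 5, check: satisfied.
This |C| is below the Plotkin bound.


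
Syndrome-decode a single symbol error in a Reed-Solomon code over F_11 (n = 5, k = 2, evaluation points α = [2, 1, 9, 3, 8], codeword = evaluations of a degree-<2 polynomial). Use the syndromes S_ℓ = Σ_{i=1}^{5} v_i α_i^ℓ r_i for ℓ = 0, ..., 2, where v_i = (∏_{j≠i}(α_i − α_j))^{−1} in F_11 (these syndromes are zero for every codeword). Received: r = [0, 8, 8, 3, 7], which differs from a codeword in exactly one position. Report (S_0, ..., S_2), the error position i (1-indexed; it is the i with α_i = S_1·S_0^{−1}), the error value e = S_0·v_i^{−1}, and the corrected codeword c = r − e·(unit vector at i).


S = (7, 8, 6), error at position 3, error magnitude e = 9, c = [0, 8, 10, 3, 7].

Step 1: column multipliers v_i = (∏_{j≠i}(α_i − α_j))^{−1} mod 11.
  i = 1 (α = 2): (2−1)(2−9)(2−3)(2−8) = 1·(−7)·(−1)·(−6) = −42 ≡ 2, so v_1 = 2^{−1} = 6 (mod 11).
  i = 2 (α = 1): (1−2)(1−9)(1−3)(1−8) = (−1)·(−8)·(−2)·(−7) = 112 ≡ 2, so v_2 = 2^{−1} = 6 (mod 11).
  i = 3 (α = 9): (9−2)(9−1)(9−3)(9−8) = 7·8·6·1 = 336 ≡ 6, so v_3 = 6^{−1} = 2 (mod 11).
  i = 4 (α = 3): (3−2)(3−1)(3−9)(3−8) = 1·2·(−6)·(−5) = 60 ≡ 5, so v_4 = 5^{−1} = 9 (mod 11).
  i = 5 (α = 8): (8−2)(8−1)(8−9)(8−3) = 6·7·(−1)·5 = −210 ≡ 10, so v_5 = 10^{−1} = 10 (mod 11).
  v = [6, 6, 2, 9, 10].
Step 2: syndromes of r = [0, 8, 8, 3, 7] (all sums mod 11).
  S_0 = Σ v_i r_i = 6·0 + 6·8 + 2·8 + 9·3 + 10·7 = 161 ≡ 7.
  S_1 = Σ v_i α_i r_i = 6·2·0 + 6·1·8 + 2·9·8 + 9·3·3 + 10·8·7 = 833 ≡ 8.
  α_i^2 mod 11 = [4, 1, 4, 9, 9].
  S_2 = Σ v_i α_i^2 r_i = 6·4·0 + 6·1·8 + 2·4·8 + 9·9·3 + 10·9·7 = 985 ≡ 6.
  S = (7, 8, 6) ≠ 0, so r is not a codeword (an error is present).
Step 3: locate the error. For a single error e at position i, S_ℓ = v_i·e·α_i^ℓ, so α_err = S_1/S_0.
  S_0^{−1} = 7^{−1} = 8 (mod 11), so α_err = 8·8 = 64 ≡ 9 = α_3. Error position i = 3.
  Consistency check: S_2/S_1 = 6·7 = 42 ≡ 9 = α_err ✓ (single-error assumption holds).
Step 4: error magnitude e = S_0/v_3 = S_0·∏_{j≠3}(α_3 − α_j) = 7·6 = 42 ≡ 9 (mod 11).
Step 5: correct position 3: c_3 = r_3 − e = 8 − 9 ≡ 10 (mod 11). Hence c = [0, 8, 10, 3, 7].
  Check: interpolating c through the α_i gives m(x) = 5 + 3·x (degree < 2) with m(α_i) = c_i for every i, so c is indeed a codeword.


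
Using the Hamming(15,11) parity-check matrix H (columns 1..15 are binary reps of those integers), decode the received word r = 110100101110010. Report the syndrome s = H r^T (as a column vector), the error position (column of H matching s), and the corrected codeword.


s = (0, 1, 1, 0)^T, error position = 6, corrected codeword c = 110101101110010

Compute s = H r^T mod 2 one row at a time:
  s_1 = 0 + 1 + 1 + 1 + 0 + 0 + 1 + 0 = 4 ≡ 0 (mod 2).
  s_2 = 1 + 0 + 0 + 1 + 0 + 0 + 1 + 0 = 3 ≡ 1 (mod 2).
  s_3 = 1 + 0 + 0 + 1 + 1 + 1 + 1 + 0 = 5 ≡ 1 (mod 2).
  s_4 = 1 + 0 + 0 + 1 + 1 + 1 + 0 + 0 = 4 ≡ 0 (mod 2).
s = (0, 1, 1, 0)^T — this equals column 6 of H (binary 0110), so error is at position 6.
Correct: flip bit 6 of r = 110100101110010 to get c = 110101101110010.


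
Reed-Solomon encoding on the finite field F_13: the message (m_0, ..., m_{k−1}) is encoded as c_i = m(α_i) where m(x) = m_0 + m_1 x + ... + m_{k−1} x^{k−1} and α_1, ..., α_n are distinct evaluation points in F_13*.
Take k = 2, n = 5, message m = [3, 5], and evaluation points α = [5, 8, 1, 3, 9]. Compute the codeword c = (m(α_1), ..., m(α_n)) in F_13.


c = [2, 4, 8, 5, 9]

Message polynomial: m(x) = 3 + 5·x (mod 13).
For each evaluation point α_i, compute m(α_i) mod 13:
  α_1 = 5: Horner steps 5 → 2, so m(5) = 2.
  α_2 = 8: Horner steps 5 → 4, so m(8) = 4.
  α_3 = 1: Horner steps 5 → 8, so m(1) = 8.
  α_4 = 3: Horner steps 5 → 5, so m(3) = 5.
  α_5 = 9: Horner steps 5 → 9, so m(9) = 9.
Codeword c = [2, 4, 8, 5, 9] ∈ F_13^5.


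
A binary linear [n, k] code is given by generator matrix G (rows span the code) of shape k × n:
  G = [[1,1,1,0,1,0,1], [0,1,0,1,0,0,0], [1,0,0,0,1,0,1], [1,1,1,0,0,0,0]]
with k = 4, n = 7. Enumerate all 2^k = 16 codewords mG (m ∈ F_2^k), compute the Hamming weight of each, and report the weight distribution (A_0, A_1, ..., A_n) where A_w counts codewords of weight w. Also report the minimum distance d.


Weight distribution: A_0 = 1, A_1 = 1, A_2 = 4, A_3 = 4, A_4 = 3, A_5 = 3. Minimum distance d = 1.

Enumerate all 2^4 = 16 messages m ∈ F_2^4.
For each, compute codeword c = mG in F_2^7, then tally its weight.
  m = 0000 → c = 0000000, weight = 0.
  m = 1000 → c = 1110101, weight = 5.
  m = 0100 → c = 0101000, weight = 2.
  m = 1100 → c = 1011101, weight = 5.
  m = 0010 → c = 1000101, weight = 3.
  m = 1010 → c = 0110000, weight = 2.
  m = 0110 → c = 1101101, weight = 5.
  m = 1110 → c = 0011000, weight = 2.
  m = 0001 → c = 1110000, weight = 3.
  m = 1001 → c = 0000101, weight = 2.
  m = 0101 → c = 1011000, weight = 3.
  m = 1101 → c = 0101101, weight = 4.
  m = 0011 → c = 0110101, weight = 4.
  m = 1011 → c = 1000000, weight = 1.
  m = 0111 → c = 0011101, weight = 4.
  m = 1111 → c = 1101000, weight = 3.
Tally weights:
  weight 0: 1 codewords.
  weight 1: 1 codewords.
  weight 2: 4 codewords.
  weight 3: 4 codewords.
  weight 4: 3 codewords.
  weight 5: 3 codewords.
Minimum distance d = smallest w > 0 with A_w > 0 = 1.
Sanity: Σ A_w = 16 = 2^4 = 16 ✓.


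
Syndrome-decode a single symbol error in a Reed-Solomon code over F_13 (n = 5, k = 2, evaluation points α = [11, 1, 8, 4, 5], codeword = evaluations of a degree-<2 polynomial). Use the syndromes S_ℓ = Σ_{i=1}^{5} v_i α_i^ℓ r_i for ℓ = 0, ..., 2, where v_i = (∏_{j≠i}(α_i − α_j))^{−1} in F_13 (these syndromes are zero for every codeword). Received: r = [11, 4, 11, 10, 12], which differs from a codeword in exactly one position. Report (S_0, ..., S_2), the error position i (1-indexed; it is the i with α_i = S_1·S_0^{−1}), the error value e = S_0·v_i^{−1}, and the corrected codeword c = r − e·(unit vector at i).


S = (4, 6, 9), error at position 3, error magnitude e = 6, c = [11, 4, 5, 10, 12].

Step 1: column multipliers v_i = (∏_{j≠i}(α_i − α_j))^{−1} mod 13.
  i = 1 (α = 11): (11−1)(11−8)(11−4)(11−5) = 10·3·7·6 = 1260 ≡ 12, so v_1 = 12^{−1} = 12 (mod 13).
  i = 2 (α = 1): (1−11)(1−8)(1−4)(1−5) = (−10)·(−7)·(−3)·(−4) = 840 ≡ 8, so v_2 = 8^{−1} = 5 (mod 13).
  i = 3 (α = 8): (8−11)(8−1)(8−4)(8−5) = (−3)·7·4·3 = −252 ≡ 8, so v_3 = 8^{−1} = 5 (mod 13).
  i = 4 (α = 4): (4−11)(4−1)(4−8)(4−5) = (−7)·3·(−4)·(−1) = −84 ≡ 7, so v_4 = 7^{−1} = 2 (mod 13).
  i = 5 (α = 5): (5−11)(5−1)(5−8)(5−4) = (−6)·4·(−3)·1 = 72 ≡ 7, so v_5 = 7^{−1} = 2 (mod 13).
  v = [12, 5, 5, 2, 2].
Step 2: syndromes of r = [11, 4, 11, 10, 12] (all sums mod 13).
  S_0 = Σ v_i r_i = 12·11 + 5·4 + 5·11 + 2·10 + 2·12 = 251 ≡ 4.
  S_1 = Σ v_i α_i r_i = 12·11·11 + 5·1·4 + 5·8·11 + 2·4·10 + 2·5·12 = 2112 ≡ 6.
  α_i^2 mod 13 = [4, 1, 12, 3, 12].
  S_2 = Σ v_i α_i^2 r_i = 12·4·11 + 5·1·4 + 5·12·11 + 2·3·10 + 2·12·12 = 1556 ≡ 9.
  S = (4, 6, 9) ≠ 0, so r is not a codeword (an error is present).
Step 3: locate the error. For a single error e at position i, S_ℓ = v_i·e·α_i^ℓ, so α_err = S_1/S_0.
  S_0^{−1} = 4^{−1} = 10 (mod 13), so α_err = 6·10 = 60 ≡ 8 = α_3. Error position i = 3.
  Consistency check: S_2/S_1 = 9·11 = 99 ≡ 8 = α_err ✓ (single-error assumption holds).
Step 4: error magnitude e = S_0/v_3 = S_0·∏_{j≠3}(α_3 − α_j) = 4·8 = 32 ≡ 6 (mod 13).
Step 5: correct position 3: c_3 = r_3 − e = 11 − 6 ≡ 5 (mod 13). Hence c = [11, 4, 5, 10, 12].
  Check: interpolating c through the α_i gives m(x) = 2 + 2·x (degree < 2) with m(α_i) = c_i for every i, so c is indeed a codeword.


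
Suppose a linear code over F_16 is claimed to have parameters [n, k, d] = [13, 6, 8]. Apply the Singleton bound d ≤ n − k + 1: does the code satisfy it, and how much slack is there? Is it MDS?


Singleton RHS = n − k + 1 = 8, slack = 0, bound satisfied, MDS.

Singleton bound: d ≤ n − k + 1.
Here n = 13, k = 6, so n − k + 1 = 8.
Given d = 8, check d ≤ 8: YES.
Slack = (n − k + 1) − d = 0.
The code is MDS (slack = 0).
Description: the claimed parameters are [13, 6, 8]_16; such a code would be MDS (meets Singleton bound).


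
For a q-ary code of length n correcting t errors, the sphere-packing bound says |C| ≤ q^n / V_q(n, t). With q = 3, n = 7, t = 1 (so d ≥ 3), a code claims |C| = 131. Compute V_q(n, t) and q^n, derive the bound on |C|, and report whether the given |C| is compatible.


V_q(n, t) = 15, q^n = 2187, Hamming bound = 145, |C| = 131 ≤ bound (satisfied).

Step 1: Compute V_q(n, t) = Σ_{j=0}^1 C(n, j) (q−1)^j.
  j = 0: C(7,0)·(2)^0 = 1·1 = 1.
  j = 1: C(7,1)·(2)^1 = 7·2 = 14.
  V_q(n, t) = 1 + 14 = 15.
Step 2: q^n = 3^7 = 2187.
Step 3: Hamming bound ⌊q^n / V_q(n,t)⌋ = ⌊2187/15⌋ = 145.
Step 4: Compare |C| = 131 to 145: satisfied.
The claimed |C| lies below the Hamming bound.


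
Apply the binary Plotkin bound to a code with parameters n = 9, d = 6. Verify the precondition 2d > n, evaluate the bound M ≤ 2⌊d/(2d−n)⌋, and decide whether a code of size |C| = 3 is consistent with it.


Plotkin bound M ≤ 4; given |C| = 3 ≤ bound (satisfied).

Check applicability: 2d = 12, n = 9.
2d − n = 3 > 0, so Plotkin applies.
Compute d/(2d−n) = 6/3 ≈ 2.0000.
⌊d/(2d−n)⌋ = 2.
Plotkin bound: M ≤ 2·2 = 4.
Given |C| = 3, check: satisfied.
This |C| is below the Plotkin bound.


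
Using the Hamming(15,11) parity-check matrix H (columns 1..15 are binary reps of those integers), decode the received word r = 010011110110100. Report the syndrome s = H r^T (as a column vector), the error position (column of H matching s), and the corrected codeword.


s = (0, 0, 1, 0)^T, error position = 2, corrected codeword c = 000011110110100

Compute s = H r^T mod 2 one row at a time:
  s_1 = 1 + 0 + 1 + 1 + 0 + 1 + 0 + 0 = 4 ≡ 0 (mod 2).
  s_2 = 0 + 1 + 1 + 1 + 0 + 1 + 0 + 0 = 4 ≡ 0 (mod 2).
  s_3 = 1 + 0 + 1 + 1 + 1 + 1 + 0 + 0 = 5 ≡ 1 (mod 2).
  s_4 = 0 + 0 + 1 + 1 + 0 + 1 + 1 + 0 = 4 ≡ 0 (mod 2).
s = (0, 0, 1, 0)^T — this equals column 2 of H (binary 0010), so error is at position 2.
Correct: flip bit 2 of r = 010011110110100 to get c = 000011110110100.


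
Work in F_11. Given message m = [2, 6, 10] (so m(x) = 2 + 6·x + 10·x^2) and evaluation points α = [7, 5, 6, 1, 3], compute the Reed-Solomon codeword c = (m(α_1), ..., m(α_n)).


c = [6, 7, 2, 7, 0]

Message polynomial: m(x) = 2 + 6·x + 10·x^2 (mod 11).
For each evaluation point α_i, compute m(α_i) mod 11:
  α_1 = 7: Horner steps 10 → 10 → 6, so m(7) = 6.
  α_2 = 5: Horner steps 10 → 1 → 7, so m(5) = 7.
  α_3 = 6: Horner steps 10 → 0 → 2, so m(6) = 2.
  α_4 = 1: Horner steps 10 → 5 → 7, so m(1) = 7.
  α_5 = 3: Horner steps 10 → 3 → 0, so m(3) = 0.
Codeword c = [6, 7, 2, 7, 0] ∈ F_11^5.


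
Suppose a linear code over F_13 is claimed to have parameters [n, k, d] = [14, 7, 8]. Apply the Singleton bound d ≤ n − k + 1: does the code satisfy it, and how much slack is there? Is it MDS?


Singleton RHS = n − k + 1 = 8, slack = 0, bound satisfied, MDS.

Singleton bound: d ≤ n − k + 1.
Here n = 14, k = 7, so n − k + 1 = 8.
Given d = 8, check d ≤ 8: YES.
Slack = (n − k + 1) − d = 0.
The code is MDS (slack = 0).
Description: the claimed parameters are [14, 7, 8]_13; such a code would be MDS (meets Singleton bound).


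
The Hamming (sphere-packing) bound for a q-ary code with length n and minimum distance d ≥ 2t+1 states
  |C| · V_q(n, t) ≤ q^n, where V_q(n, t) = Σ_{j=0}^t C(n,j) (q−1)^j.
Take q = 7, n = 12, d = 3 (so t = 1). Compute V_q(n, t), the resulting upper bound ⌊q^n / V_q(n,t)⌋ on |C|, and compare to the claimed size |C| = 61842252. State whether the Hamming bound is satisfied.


V_q(n, t) = 73, q^n = 13841287201, Hamming bound = 189606673, |C| = 61842252 ≤ bound (satisfied).

Step 1: Compute V_q(n, t) = Σ_{j=0}^1 C(n, j) (q−1)^j.
  j = 0: C(12,0)·(6)^0 = 1·1 = 1.
  j = 1: C(12,1)·(6)^1 = 12·6 = 72.
  V_q(n, t) = 1 + 72 = 73.
Step 2: q^n = 7^12 = 13841287201.
Step 3: Hamming bound ⌊q^n / V_q(n,t)⌋ = ⌊13841287201/73⌋ = 189606673.
Step 4: Compare |C| = 61842252 to 189606673: satisfied.
The claimed |C| lies below the Hamming bound.


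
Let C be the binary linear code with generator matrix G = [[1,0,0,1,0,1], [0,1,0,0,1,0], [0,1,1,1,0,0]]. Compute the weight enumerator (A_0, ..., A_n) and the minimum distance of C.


Weight distribution: A_0 = 1, A_2 = 1, A_3 = 3, A_4 = 2, A_5 = 1. Minimum distance d = 2.

Enumerate all 2^3 = 8 messages m ∈ F_2^3.
For each, compute codeword c = mG in F_2^6, then tally its weight.
  m = 000 → c = 000000, weight = 0.
  m = 100 → c = 100101, weight = 3.
  m = 010 → c = 010010, weight = 2.
  m = 110 → c = 110111, weight = 5.
  m = 001 → c = 011100, weight = 3.
  m = 101 → c = 111001, weight = 4.
  m = 011 → c = 001110, weight = 3.
  m = 111 → c = 101011, weight = 4.
Tally weights:
  weight 0: 1 codewords.
  weight 2: 1 codewords.
  weight 3: 3 codewords.
  weight 4: 2 codewords.
  weight 5: 1 codewords.
Minimum distance d = smallest w > 0 with A_w > 0 = 2.
Sanity: Σ A_w = 8 = 2^3 = 8 ✓.


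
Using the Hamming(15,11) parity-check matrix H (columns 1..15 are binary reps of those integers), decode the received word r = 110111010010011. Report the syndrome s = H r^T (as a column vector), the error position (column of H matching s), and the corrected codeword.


s = (0, 1, 1, 0)^T, error position = 6, corrected codeword c = 110110010010011

Compute s = H r^T mod 2 one row at a time:
  s_1 = 1 + 0 + 0 + 1 + 0 + 0 + 1 + 1 = 4 ≡ 0 (mod 2).
  s_2 = 1 + 1 + 1 + 0 + 0 + 0 + 1 + 1 = 5 ≡ 1 (mod 2).
  s_3 = 1 + 0 + 1 + 0 + 0 + 1 + 1 + 1 = 5 ≡ 1 (mod 2).
  s_4 = 1 + 0 + 1 + 0 + 0 + 1 + 0 + 1 = 4 ≡ 0 (mod 2).
s = (0, 1, 1, 0)^T — this equals column 6 of H (binary 0110), so error is at position 6.
Correct: flip bit 6 of r = 110111010010011 to get c = 110110010010011.


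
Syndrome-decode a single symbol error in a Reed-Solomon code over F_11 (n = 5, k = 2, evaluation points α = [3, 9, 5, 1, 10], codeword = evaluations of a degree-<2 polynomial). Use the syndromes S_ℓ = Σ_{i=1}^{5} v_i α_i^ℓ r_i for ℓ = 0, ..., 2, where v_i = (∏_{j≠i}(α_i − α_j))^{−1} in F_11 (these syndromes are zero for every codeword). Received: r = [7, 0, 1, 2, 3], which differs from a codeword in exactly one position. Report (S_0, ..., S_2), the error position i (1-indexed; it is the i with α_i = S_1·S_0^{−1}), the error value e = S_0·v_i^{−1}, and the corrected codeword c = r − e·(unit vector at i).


S = (4, 7, 4), error at position 5, error magnitude e = 6, c = [7, 0, 1, 2, 8].

Step 1: column multipliers v_i = (∏_{j≠i}(α_i − α_j))^{−1} mod 11.
  i = 1 (α = 3): (3−9)(3−5)(3−1)(3−10) = (−6)·(−2)·2·(−7) = −168 ≡ 8, so v_1 = 8^{−1} = 7 (mod 11).
  i = 2 (α = 9): (9−3)(9−5)(9−1)(9−10) = 6·4·8·(−1) = −192 ≡ 6, so v_2 = 6^{−1} = 2 (mod 11).
  i = 3 (α = 5): (5−3)(5−9)(5−1)(5−10) = 2·(−4)·4·(−5) = 160 ≡ 6, so v_3 = 6^{−1} = 2 (mod 11).
  i = 4 (α = 1): (1−3)(1−9)(1−5)(1−10) = (−2)·(−8)·(−4)·(−9) = 576 ≡ 4, so v_4 = 4^{−1} = 3 (mod 11).
  i = 5 (α = 10): (10−3)(10−9)(10−5)(10−1) = 7·1·5·9 = 315 ≡ 7, so v_5 = 7^{−1} = 8 (mod 11).
  v = [7, 2, 2, 3, 8].
Step 2: syndromes of r = [7, 0, 1, 2, 3] (all sums mod 11).
  S_0 = Σ v_i r_i = 7·7 + 2·0 + 2·1 + 3·2 + 8·3 = 81 ≡ 4.
  S_1 = Σ v_i α_i r_i = 7·3·7 + 2·9·0 + 2·5·1 + 3·1·2 + 8·10·3 = 403 ≡ 7.
  α_i^2 mod 11 = [9, 4, 3, 1, 1].
  S_2 = Σ v_i α_i^2 r_i = 7·9·7 + 2·4·0 + 2·3·1 + 3·1·2 + 8·1·3 = 477 ≡ 4.
  S = (4, 7, 4) ≠ 0, so r is not a codeword (an error is present).
Step 3: locate the error. For a single error e at position i, S_ℓ = v_i·e·α_i^ℓ, so α_err = S_1/S_0.
  S_0^{−1} = 4^{−1} = 3 (mod 11), so α_err = 7·3 = 21 ≡ 10 = α_5. Error position i = 5.
  Consistency check: S_2/S_1 = 4·8 = 32 ≡ 10 = α_err ✓ (single-error assumption holds).
Step 4: error magnitude e = S_0/v_5 = S_0·∏_{j≠5}(α_5 − α_j) = 4·7 = 28 ≡ 6 (mod 11).
Step 5: correct position 5: c_5 = r_5 − e = 3 − 6 ≡ 8 (mod 11). Hence c = [7, 0, 1, 2, 8].
  Check: interpolating c through the α_i gives m(x) = 5 + 8·x (degree < 2) with m(α_i) = c_i for every i, so c is indeed a codeword.
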